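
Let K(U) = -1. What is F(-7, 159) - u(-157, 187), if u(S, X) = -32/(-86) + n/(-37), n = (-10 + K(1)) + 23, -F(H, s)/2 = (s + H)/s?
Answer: -495748/252969 ≈ -1.9597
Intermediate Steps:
F(H, s) = -2*(H + s)/s (F(H, s) = -2*(s + H)/s = -2*(H + s)/s)
n = 12 (n = (-10 - 1) + 23 = -11 + 23 = 12)
u(S, X) = 76/1591 (u(S, X) = -32/(-86) + 12/(-37) = -32*(-1/86) + 12*(-1/37) = 16/43 - 12/37 = 76/1591)
F(-7, 159) - u(-157, 187) = (-2 - 2*(-7)/159) - 1*76/1591 = (-2 - 2*(-7)*1/159) - 76/1591 = (-2 + 14/159) - 76/1591 = -304/159 - 76/1591 = -495748/252969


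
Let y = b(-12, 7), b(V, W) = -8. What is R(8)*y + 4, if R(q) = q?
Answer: -60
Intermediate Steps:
y = -8
R(8)*y + 4 = 8*(-8) + 4 = -64 + 4 = -60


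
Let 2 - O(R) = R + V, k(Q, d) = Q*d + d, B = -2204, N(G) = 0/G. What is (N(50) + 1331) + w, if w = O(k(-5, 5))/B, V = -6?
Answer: 733374/551 ≈ 1331.0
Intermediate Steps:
N(G) = 0
k(Q, d) = d + Q*d
O(R) = 8 - R (O(R) = 2 - (R - 6) = 2 - (-6 + R) = 2 + (6 - R) = 8 - R)
w = -7/551 (w = (8 - 5*(1 - 5))/(-2204) = (8 - 5*(-4))*(-1/2204) = (8 - 1*(-20))*(-1/2204) = (8 + 20)*(-1/2204) = 28*(-1/2204) = -7/551 ≈ -0.012704)
(N(50) + 1331) + w = (0 + 1331) - 7/551 = 1331 - 7/551 = 733374/551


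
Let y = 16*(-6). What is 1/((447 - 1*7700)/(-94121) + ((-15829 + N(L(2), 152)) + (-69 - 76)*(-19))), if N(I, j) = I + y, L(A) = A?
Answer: -94121/1239378075 ≈ -7.5942e-5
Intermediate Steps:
y = -96
N(I, j) = -96 + I (N(I, j) = I - 96 = -96 + I)
1/((447 - 1*7700)/(-94121) + ((-15829 + N(L(2), 152)) + (-69 - 76)*(-19))) = 1/((447 - 1*7700)/(-94121) + ((-15829 + (-96 + 2)) + (-69 - 76)*(-19))) = 1/((447 - 7700)*(-1/94121) + ((-15829 - 94) - 145*(-19))) = 1/(-7253*(-1/94121) + (-15923 + 2755)) = 1/(7253/94121 - 13168) = 1/(-1239378075/94121) = -94121/1239378075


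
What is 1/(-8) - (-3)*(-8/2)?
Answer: -97/8 ≈ -12.125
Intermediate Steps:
1/(-8) - (-3)*(-8/2) = -1/8 - (-3)*(-8*1/2) = -1/8 - (-3)*(-4) = -1/8 - 3*4 = -1/8 - 12 = -97/8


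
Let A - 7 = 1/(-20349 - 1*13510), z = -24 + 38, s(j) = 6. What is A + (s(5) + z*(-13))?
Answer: -5722172/33859 ≈ -169.00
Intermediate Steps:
z = 14
A = 237012/33859 (A = 7 + 1/(-20349 - 1*13510) = 7 + 1/(-20349 - 13510) = 7 + 1/(-33859) = 7 - 1/33859 = 237012/33859 ≈ 7.0000)
A + (s(5) + z*(-13)) = 237012/33859 + (6 + 14*(-13)) = 237012/33859 + (6 - 182) = 237012/33859 - 176 = -5722172/33859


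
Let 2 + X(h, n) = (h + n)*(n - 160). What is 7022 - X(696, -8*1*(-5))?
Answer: 95344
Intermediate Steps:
X(h, n) = -2 + (-160 + n)*(h + n) (X(h, n) = -2 + (h + n)*(n - 160) = -2 + (h + n)*(-160 + n) = -2 + (-160 + n)*(h + n))
7022 - X(696, -8*1*(-5)) = 7022 - (-2 + (-8*1*(-5))² - 160*696 - 160*(-8*1)*(-5) + 696*(-8*1*(-5))) = 7022 - (-2 + (-8*(-5))² - 111360 - (-1280)*(-5) + 696*(-8*(-5))) = 7022 - (-2 + 40² - 111360 - 160*40 + 696*40) = 7022 - (-2 + 1600 - 111360 - 6400 + 27840) = 7022 - 1*(-88322) = 7022 + 88322 = 95344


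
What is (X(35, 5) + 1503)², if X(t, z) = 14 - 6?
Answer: 2283121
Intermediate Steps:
X(t, z) = 8
(X(35, 5) + 1503)² = (8 + 1503)² = 1511² = 2283121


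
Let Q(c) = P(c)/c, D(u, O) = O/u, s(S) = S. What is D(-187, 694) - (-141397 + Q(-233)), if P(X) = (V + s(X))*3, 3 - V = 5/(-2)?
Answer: 12321038715/87142 ≈ 1.4139e+5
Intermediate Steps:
V = 11/2 (V = 3 - 5/(-2) = 3 - 5*(-1)/2 = 3 - 1*(-5/2) = 3 + 5/2 = 11/2 ≈ 5.5000)
P(X) = 33/2 + 3*X (P(X) = (11/2 + X)*3 = 33/2 + 3*X)
Q(c) = (33/2 + 3*c)/c
D(-187, 694) - (-141397 + Q(-233)) = 694/(-187) - (-141397 + (3 + (33/2)/(-233))) = 694*(-1/187) - (-141397 + (3 + (33/2)*(-1/233))) = -694/187 - (-141397 + (3 - 33/466)) = -694/187 - (-141397 + 1365/466) = -694/187 - 1*(-65889637/466) = -694/187 + 65889637/466 = 12321038715/87142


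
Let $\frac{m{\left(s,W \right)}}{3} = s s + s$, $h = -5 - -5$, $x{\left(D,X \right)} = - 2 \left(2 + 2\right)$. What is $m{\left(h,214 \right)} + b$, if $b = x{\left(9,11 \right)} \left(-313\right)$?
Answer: $2504$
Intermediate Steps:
$x{\left(D,X \right)} = -8$ ($x{\left(D,X \right)} = \left(-2\right) 4 = -8$)
$h = 0$ ($h = -5 + 5 = 0$)
$b = 2504$ ($b = \left(-8\right) \left(-313\right) = 2504$)
$m{\left(s,W \right)} = 3 s + 3 s^{2}$ ($m{\left(s,W \right)} = 3 \left(s s + s\right) = 3 \left(s^{2} + s\right) = 3 \left(s + s^{2}\right) = 3 s + 3 s^{2}$)
$m{\left(h,214 \right)} + b = 3 \cdot 0 \left(1 + 0\right) + 2504 = 3 \cdot 0 \cdot 1 + 2504 = 0 + 2504 = 2504$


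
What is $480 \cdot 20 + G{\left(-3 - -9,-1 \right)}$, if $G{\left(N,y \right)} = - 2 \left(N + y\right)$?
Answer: $9590$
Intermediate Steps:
$G{\left(N,y \right)} = - 2 N - 2 y$
$480 \cdot 20 + G{\left(-3 - -9,-1 \right)} = 480 \cdot 20 - \left(-2 + 2 \left(-3 - -9\right)\right) = 9600 + \left(- 2 \left(-3 + 9\right) + 2\right) = 9600 + \left(\left(-2\right) 6 + 2\right) = 9600 + \left(-12 + 2\right) = 9600 - 10 = 9590$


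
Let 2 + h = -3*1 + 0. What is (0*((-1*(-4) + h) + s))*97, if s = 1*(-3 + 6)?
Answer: 0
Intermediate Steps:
h = -5 (h = -2 + (-3*1 + 0) = -2 + (-3 + 0) = -2 - 3 = -5)
s = 3 (s = 1*3 = 3)
(0*((-1*(-4) + h) + s))*97 = (0*((-1*(-4) - 5) + 3))*97 = (0*((4 - 5) + 3))*97 = (0*(-1 + 3))*97 = (0*2)*97 = 0*97 = 0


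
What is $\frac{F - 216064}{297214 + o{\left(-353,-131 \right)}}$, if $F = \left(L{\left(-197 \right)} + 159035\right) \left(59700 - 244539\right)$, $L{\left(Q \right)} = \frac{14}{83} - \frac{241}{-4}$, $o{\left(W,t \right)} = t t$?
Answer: $- \frac{9763208379929}{104372500} \approx -93542.0$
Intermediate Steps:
$o{\left(W,t \right)} = t^{2}$
$L{\left(Q \right)} = \frac{20059}{332}$ ($L{\left(Q \right)} = 14 \cdot \frac{1}{83} - - \frac{241}{4} = \frac{14}{83} + \frac{241}{4} = \frac{20059}{332}$)
$F = - \frac{9763136646681}{332}$ ($F = \left(\frac{20059}{332} + 159035\right) \left(59700 - 244539\right) = \frac{52819679}{332} \left(-184839\right) = - \frac{9763136646681}{332} \approx -2.9407 \cdot 10^{10}$)
$\frac{F - 216064}{297214 + o{\left(-353,-131 \right)}} = \frac{- \frac{9763136646681}{332} - 216064}{297214 + \left(-131\right)^{2}} = - \frac{9763208379929}{332 \left(297214 + 17161\right)} = - \frac{9763208379929}{332 \cdot 314375} = \left(- \frac{9763208379929}{332}\right) \frac{1}{314375} = - \frac{9763208379929}{104372500}$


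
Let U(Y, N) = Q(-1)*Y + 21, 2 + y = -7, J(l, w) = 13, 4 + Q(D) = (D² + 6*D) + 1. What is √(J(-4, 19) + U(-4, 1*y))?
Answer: √66 ≈ 8.1240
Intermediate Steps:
Q(D) = -3 + D² + 6*D (Q(D) = -4 + ((D² + 6*D) + 1) = -4 + (1 + D² + 6*D) = -3 + D² + 6*D)
y = -9 (y = -2 - 7 = -9)
U(Y, N) = 21 - 8*Y (U(Y, N) = (-3 + (-1)² + 6*(-1))*Y + 21 = (-3 + 1 - 6)*Y + 21 = -8*Y + 21 = 21 - 8*Y)
√(J(-4, 19) + U(-4, 1*y)) = √(13 + (21 - 8*(-4))) = √(13 + (21 + 32)) = √(13 + 53) = √66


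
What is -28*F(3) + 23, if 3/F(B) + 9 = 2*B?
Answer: 51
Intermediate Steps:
F(B) = 3/(-9 + 2*B)
-28*F(3) + 23 = -84/(-9 + 2*3) + 23 = -84/(-9 + 6) + 23 = -84/(-3) + 23 = -84*(-1)/3 + 23 = -28*(-1) + 23 = 28 + 23 = 51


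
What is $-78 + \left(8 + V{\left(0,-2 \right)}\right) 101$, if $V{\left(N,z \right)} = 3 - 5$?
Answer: $528$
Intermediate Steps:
$V{\left(N,z \right)} = -2$
$-78 + \left(8 + V{\left(0,-2 \right)}\right) 101 = -78 + \left(8 - 2\right) 101 = -78 + 6 \cdot 101 = -78 + 606 = 528$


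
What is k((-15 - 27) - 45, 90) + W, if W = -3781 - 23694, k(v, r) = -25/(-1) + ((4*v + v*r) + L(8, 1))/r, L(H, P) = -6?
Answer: -413114/15 ≈ -27541.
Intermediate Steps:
k(v, r) = 25 + (-6 + 4*v + r*v)/r (k(v, r) = -25/(-1) + ((4*v + v*r) - 6)/r = -25*(-1) + ((4*v + r*v) - 6)/r = 25 + (-6 + 4*v + r*v)/r)
W = -27475
k((-15 - 27) - 45, 90) + W = (-6 + 4*((-15 - 27) - 45) + 90*(25 + ((-15 - 27) - 45)))/90 - 27475 = (-6 + 4*(-42 - 45) + 90*(25 + (-42 - 45)))/90 - 27475 = (-6 + 4*(-87) + 90*(25 - 87))/90 - 27475 = (-6 - 348 + 90*(-62))/90 - 27475 = (-6 - 348 - 5580)/90 - 27475 = (1/90)*(-5934) - 27475 = -989/15 - 27475 = -413114/15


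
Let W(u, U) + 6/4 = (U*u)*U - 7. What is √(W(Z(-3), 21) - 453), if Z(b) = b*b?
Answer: √14030/2 ≈ 59.224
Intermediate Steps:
Z(b) = b²
W(u, U) = -17/2 + u*U² (W(u, U) = -3/2 + ((U*u)*U - 7) = -3/2 + (u*U² - 7) = -3/2 + (-7 + u*U²) = -17/2 + u*U²)
√(W(Z(-3), 21) - 453) = √((-17/2 + (-3)²*21²) - 453) = √((-17/2 + 9*441) - 453) = √((-17/2 + 3969) - 453) = √(7921/2 - 453) = √(7015/2) = √14030/2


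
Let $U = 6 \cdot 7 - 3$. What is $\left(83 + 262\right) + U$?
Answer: $384$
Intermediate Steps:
$U = 39$ ($U = 42 - 3 = 39$)
$\left(83 + 262\right) + U = \left(83 + 262\right) + 39 = 345 + 39 = 384$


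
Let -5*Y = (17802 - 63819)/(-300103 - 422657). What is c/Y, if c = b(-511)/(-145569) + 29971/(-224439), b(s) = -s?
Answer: 599293429223200/55682889241461 ≈ 10.763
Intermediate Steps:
c = -497504092/3630151199 (c = -1*(-511)/(-145569) + 29971/(-224439) = 511*(-1/145569) + 29971*(-1/224439) = -511/145569 - 29971/224439 = -497504092/3630151199 ≈ -0.13705)
Y = -15339/1204600 (Y = -(17802 - 63819)/(5*(-300103 - 422657)) = -(-46017)/(5*(-722760)) = -(-46017)*(-1)/(5*722760) = -1/5*15339/240920 = -15339/1204600 ≈ -0.012734)
c/Y = -497504092/(3630151199*(-15339/1204600)) = -497504092/3630151199*(-1204600/15339) = 599293429223200/55682889241461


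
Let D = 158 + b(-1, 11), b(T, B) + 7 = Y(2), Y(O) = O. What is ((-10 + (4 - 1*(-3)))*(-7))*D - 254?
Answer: 2959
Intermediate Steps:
b(T, B) = -5 (b(T, B) = -7 + 2 = -5)
D = 153 (D = 158 - 5 = 153)
((-10 + (4 - 1*(-3)))*(-7))*D - 254 = ((-10 + (4 - 1*(-3)))*(-7))*153 - 254 = ((-10 + (4 + 3))*(-7))*153 - 254 = ((-10 + 7)*(-7))*153 - 254 = -3*(-7)*153 - 254 = 21*153 - 254 = 3213 - 254 = 2959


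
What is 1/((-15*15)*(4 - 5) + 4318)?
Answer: 1/4543 ≈ 0.00022012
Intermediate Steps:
1/((-15*15)*(4 - 5) + 4318) = 1/(-225*(-1) + 4318) = 1/(225 + 4318) = 1/4543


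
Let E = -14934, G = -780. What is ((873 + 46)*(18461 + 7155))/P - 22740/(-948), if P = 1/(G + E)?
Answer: -29224067750329/79 ≈ -3.6993e+11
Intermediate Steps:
P = -1/15714 (P = 1/(-780 - 14934) = 1/(-15714) = -1/15714 ≈ -6.3638e-5)
((873 + 46)*(18461 + 7155))/P - 22740/(-948) = ((873 + 46)*(18461 + 7155))/(-1/15714) - 22740/(-948) = (919*25616)*(-15714) - 22740*(-1/948) = 23541104*(-15714) + 1895/79 = -369924908256 + 1895/79 = -29224067750329/79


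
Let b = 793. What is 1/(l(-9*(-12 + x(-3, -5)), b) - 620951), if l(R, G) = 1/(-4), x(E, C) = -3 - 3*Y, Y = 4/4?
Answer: -4/2483805 ≈ -1.6104e-6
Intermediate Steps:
Y = 1 (Y = 4*(1/4) = 1)
x(E, C) = -6 (x(E, C) = -3 - 3*1 = -3 - 3 = -6)
l(R, G) = -1/4
1/(l(-9*(-12 + x(-3, -5)), b) - 620951) = 1/(-1/4 - 620951) = 1/(-2483805/4) = -4/2483805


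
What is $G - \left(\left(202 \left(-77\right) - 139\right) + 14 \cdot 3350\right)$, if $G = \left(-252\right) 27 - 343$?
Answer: $-38354$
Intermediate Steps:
$G = -7147$ ($G = -6804 - 343 = -7147$)
$G - \left(\left(202 \left(-77\right) - 139\right) + 14 \cdot 3350\right) = -7147 - \left(\left(202 \left(-77\right) - 139\right) + 14 \cdot 3350\right) = -7147 - \left(\left(-15554 - 139\right) + 46900\right) = -7147 - \left(-15693 + 46900\right) = -7147 - 31207 = -38354$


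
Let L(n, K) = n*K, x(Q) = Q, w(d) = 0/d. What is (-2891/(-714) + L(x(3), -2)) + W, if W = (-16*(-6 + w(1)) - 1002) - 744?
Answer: -168499/102 ≈ -1652.0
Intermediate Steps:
w(d) = 0
L(n, K) = K*n
W = -1650 (W = (-16*(-6 + 0) - 1002) - 744 = (-16*(-6) - 1002) - 744 = (96 - 1002) - 744 = -906 - 744 = -1650)
(-2891/(-714) + L(x(3), -2)) + W = (-2891/(-714) - 2*3) - 1650 = (-2891*(-1/714) - 6) - 1650 = (413/102 - 6) - 1650 = -199/102 - 1650 = -168499/102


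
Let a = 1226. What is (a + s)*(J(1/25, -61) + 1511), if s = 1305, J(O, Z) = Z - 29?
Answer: 3596551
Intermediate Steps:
J(O, Z) = -29 + Z
(a + s)*(J(1/25, -61) + 1511) = (1226 + 1305)*((-29 - 61) + 1511) = 2531*(-90 + 1511) = 2531*1421 = 3596551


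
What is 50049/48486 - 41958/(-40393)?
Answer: 1352001615/652831666 ≈ 2.0710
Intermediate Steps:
50049/48486 - 41958/(-40393) = 50049*(1/48486) - 41958*(-1/40393) = 16683/16162 + 41958/40393 = 1352001615/652831666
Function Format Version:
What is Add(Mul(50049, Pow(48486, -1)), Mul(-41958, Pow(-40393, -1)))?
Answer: Rational(1352001615, 652831666) ≈ 2.0710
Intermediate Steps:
Add(Mul(50049, Pow(48486, -1)), Mul(-41958, Pow(-40393, -1))) = Add(Mul(50049, Rational(1, 48486)), Mul(-41958, Rational(-1, 40393))) = Add(Rational(16683, 16162), Rational(41958, 40393)) = Rational(1352001615, 652831666)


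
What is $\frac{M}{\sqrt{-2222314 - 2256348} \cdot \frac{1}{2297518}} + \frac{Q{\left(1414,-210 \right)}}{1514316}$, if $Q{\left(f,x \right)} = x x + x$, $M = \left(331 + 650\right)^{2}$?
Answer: $\frac{7315}{252386} - \frac{1105520859999 i \sqrt{4478662}}{2239331} \approx 0.028983 - 1.0448 \cdot 10^{9} i$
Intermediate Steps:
$M = 962361$ ($M = 981^{2} = 962361$)
$Q{\left(f,x \right)} = x + x^{2}$ ($Q{\left(f,x \right)} = x^{2} + x = x + x^{2}$)
$\frac{M}{\sqrt{-2222314 - 2256348} \cdot \frac{1}{2297518}} + \frac{Q{\left(1414,-210 \right)}}{1514316} = \frac{962361}{\sqrt{-2222314 - 2256348} \cdot \frac{1}{2297518}} + \frac{\left(-210\right) \left(1 - 210\right)}{1514316} = \frac{962361}{\sqrt{-4478662} \cdot \frac{1}{2297518}} + \left(-210\right) \left(-209\right) \frac{1}{1514316} = \frac{962361}{i \sqrt{4478662} \cdot \frac{1}{2297518}} + 43890 \cdot \frac{1}{1514316} = \frac{962361}{\frac{1}{2297518} i \sqrt{4478662}} + \frac{7315}{252386} = 962361 \left(- \frac{1148759 i \sqrt{4478662}}{2239331}\right) + \frac{7315}{252386} = - \frac{1105520859999 i \sqrt{4478662}}{2239331} + \frac{7315}{252386} = \frac{7315}{252386} - \frac{1105520859999 i \sqrt{4478662}}{2239331}$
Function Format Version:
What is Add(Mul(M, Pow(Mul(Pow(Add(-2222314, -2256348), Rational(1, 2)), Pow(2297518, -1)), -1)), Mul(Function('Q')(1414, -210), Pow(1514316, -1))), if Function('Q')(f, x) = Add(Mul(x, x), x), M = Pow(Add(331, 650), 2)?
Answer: Add(Rational(7315, 252386), Mul(Rational(-1105520859999, 2239331), I, Pow(4478662, Rational(1, 2)))) ≈ Add(0.028983, Mul(-1.0448e+9, I))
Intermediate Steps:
M = 962361 (M = Pow(981, 2) = 962361)
Function('Q')(f, x) = Add(x, Pow(x, 2)) (Function('Q')(f, x) = Add(Pow(x, 2), x) = Add(x, Pow(x, 2)))
Add(Mul(M, Pow(Mul(Pow(Add(-2222314, -2256348), Rational(1, 2)), Pow(2297518, -1)), -1)), Mul(Function('Q')(1414, -210), Pow(1514316, -1))) = Add(Mul(962361, Pow(Mul(Pow(Add(-2222314, -2256348), Rational(1, 2)), Pow(2297518, -1)), -1)), Mul(Mul(-210, Add(1, -210)), Pow(1514316, -1))) = Add(Mul(962361, Pow(Mul(Pow(-4478662, Rational(1, 2)), Rational(1, 2297518)), -1)), Mul(Mul(-210, -209), Rational(1, 1514316))) = Add(Mul(962361, Pow(Mul(Mul(I, Pow(4478662, Rational(1, 2))), Rational(1, 2297518)), -1)), Mul(43890, Rational(1, 1514316))) = Add(Mul(962361, Pow(Mul(Rational(1, 2297518), I, Pow(4478662, Rational(1, 2))), -1)), Rational(7315, 252386)) = Add(Mul(962361, Mul(Rational(-1148759, 2239331), I, Pow(4478662, Rational(1, 2)))), Rational(7315, 252386)) = Add(Mul(Rational(-1105520859999, 2239331), I, Pow(4478662, Rational(1, 2))), Rational(7315, 252386)) = Add(Rational(7315, 252386), Mul(Rational(-1105520859999, 2239331), I, Pow(4478662, Rational(1, 2))))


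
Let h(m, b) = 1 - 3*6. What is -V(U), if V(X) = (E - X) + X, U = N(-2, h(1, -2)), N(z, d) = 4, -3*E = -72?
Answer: -24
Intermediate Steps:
h(m, b) = -17 (h(m, b) = 1 - 18 = -17)
E = 24 (E = -⅓*(-72) = 24)
U = 4
V(X) = 24 (V(X) = (24 - X) + X = 24)
-V(U) = -1*24 = -24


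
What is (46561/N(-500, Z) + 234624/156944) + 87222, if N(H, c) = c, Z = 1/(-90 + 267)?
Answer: 81694457535/9809 ≈ 8.3285e+6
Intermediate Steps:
Z = 1/177 ≈ 0.0056497
(46561/N(-500, Z) + 234624/156944) + 87222 = (46561/(1/177) + 234624/156944) + 87222 = (46561*177 + 234624*(1/156944)) + 87222 = (8241297 + 14664/9809) + 87222 = 80838896937/9809 + 87222 = 81694457535/9809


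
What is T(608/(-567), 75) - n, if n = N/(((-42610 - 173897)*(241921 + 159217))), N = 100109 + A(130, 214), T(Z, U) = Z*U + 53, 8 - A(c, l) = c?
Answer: -150046435593745/5471498652858 ≈ -27.423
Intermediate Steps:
A(c, l) = 8 - c
T(Z, U) = 53 + U*Z (T(Z, U) = U*Z + 53 = 53 + U*Z)
N = 99987 (N = 100109 + (8 - 1*130) = 100109 + (8 - 130) = 100109 - 122 = 99987)
n = -33329/28949728322 (n = 99987/(((-42610 - 173897)*(241921 + 159217))) = 99987/((-216507*401138)) = 99987/(-86849184966) = 99987*(-1/86849184966) = -33329/28949728322 ≈ -1.1513e-6)
T(608/(-567), 75) - n = (53 + 75*(608/(-567))) - 1*(-33329/28949728322) = (53 + 75*(608*(-1/567))) + 33329/28949728322 = (53 + 75*(-608/567)) + 33329/28949728322 = (53 - 15200/189) + 33329/28949728322 = -5183/189 + 33329/28949728322 = -150046435593745/5471498652858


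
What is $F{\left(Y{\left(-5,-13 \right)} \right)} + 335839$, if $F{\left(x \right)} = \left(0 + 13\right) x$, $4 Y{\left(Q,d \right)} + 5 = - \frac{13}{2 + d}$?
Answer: $\frac{7388185}{22} \approx 3.3583 \cdot 10^{5}$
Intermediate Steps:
$Y{\left(Q,d \right)} = - \frac{5}{4} - \frac{13}{4 \left(2 + d\right)}$ ($Y{\left(Q,d \right)} = - \frac{5}{4} + \frac{\left(-13\right) \frac{1}{2 + d}}{4} = - \frac{5}{4} - \frac{13}{4 \left(2 + d\right)}$)
$F{\left(x \right)} = 13 x$
$F{\left(Y{\left(-5,-13 \right)} \right)} + 335839 = 13 \frac{-23 - -65}{4 \left(2 - 13\right)} + 335839 = 13 \frac{-23 + 65}{4 \left(-11\right)} + 335839 = 13 \cdot \frac{1}{4} \left(- \frac{1}{11}\right) 42 + 335839 = 13 \left(- \frac{21}{22}\right) + 335839 = - \frac{273}{22} + 335839 = \frac{7388185}{22}$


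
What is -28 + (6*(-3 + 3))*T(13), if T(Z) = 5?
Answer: -28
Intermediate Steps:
-28 + (6*(-3 + 3))*T(13) = -28 + (6*(-3 + 3))*5 = -28 + (6*0)*5 = -28 + 0*5 = -28 + 0 = -28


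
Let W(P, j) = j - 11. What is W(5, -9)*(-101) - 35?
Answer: 1985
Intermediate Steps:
W(P, j) = -11 + j
W(5, -9)*(-101) - 35 = (-11 - 9)*(-101) - 35 = -20*(-101) - 35 = 2020 - 35 = 1985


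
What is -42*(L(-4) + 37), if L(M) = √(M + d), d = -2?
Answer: -1554 - 42*I*√6 ≈ -1554.0 - 102.88*I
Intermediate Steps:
L(M) = √(-2 + M) (L(M) = √(M - 2) = √(-2 + M))
-42*(L(-4) + 37) = -42*(√(-2 - 4) + 37) = -42*(√(-6) + 37) = -42*(I*√6 + 37) = -42*(37 + I*√6) = -1554 - 42*I*√6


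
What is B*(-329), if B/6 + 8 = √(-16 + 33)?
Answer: 15792 - 1974*√17 ≈ 7653.0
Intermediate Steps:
B = -48 + 6*√17 (B = -48 + 6*√(-16 + 33) = -48 + 6*√17 ≈ -23.261)
B*(-329) = (-48 + 6*√17)*(-329) = 15792 - 1974*√17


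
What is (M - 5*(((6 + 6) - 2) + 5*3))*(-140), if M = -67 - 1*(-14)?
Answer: 24920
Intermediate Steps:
M = -53 (M = -67 + 14 = -53)
(M - 5*(((6 + 6) - 2) + 5*3))*(-140) = (-53 - 5*(((6 + 6) - 2) + 5*3))*(-140) = (-53 - 5*((12 - 2) + 15))*(-140) = (-53 - 5*(10 + 15))*(-140) = (-53 - 5*25)*(-140) = (-53 - 125)*(-140) = -178*(-140) = 24920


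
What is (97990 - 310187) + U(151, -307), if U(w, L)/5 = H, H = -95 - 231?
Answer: -213827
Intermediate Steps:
H = -326
U(w, L) = -1630 (U(w, L) = 5*(-326) = -1630)
(97990 - 310187) + U(151, -307) = (97990 - 310187) - 1630 = -212197 - 1630 = -213827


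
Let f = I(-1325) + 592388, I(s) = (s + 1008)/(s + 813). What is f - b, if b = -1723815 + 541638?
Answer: 908577597/512 ≈ 1.7746e+6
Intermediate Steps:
I(s) = (1008 + s)/(813 + s)
f = 303302973/512 (f = (1008 - 1325)/(813 - 1325) + 592388 = -317/(-512) + 592388 = -1/512*(-317) + 592388 = 317/512 + 592388 = 303302973/512 ≈ 5.9239e+5)
b = -1182177
f - b = 303302973/512 - 1*(-1182177) = 303302973/512 + 1182177 = 908577597/512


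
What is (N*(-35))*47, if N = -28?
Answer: 46060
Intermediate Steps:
(N*(-35))*47 = -28*(-35)*47 = 980*47 = 46060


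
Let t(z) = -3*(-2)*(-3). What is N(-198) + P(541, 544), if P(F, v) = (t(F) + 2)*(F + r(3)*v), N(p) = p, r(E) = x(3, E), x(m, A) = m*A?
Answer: -87190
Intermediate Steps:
x(m, A) = A*m
t(z) = -18 (t(z) = 6*(-3) = -18)
r(E) = 3*E (r(E) = E*3 = 3*E)
P(F, v) = -144*v - 16*F (P(F, v) = (-18 + 2)*(F + (3*3)*v) = -16*(F + 9*v) = -144*v - 16*F)
N(-198) + P(541, 544) = -198 + (-144*544 - 16*541) = -198 + (-78336 - 8656) = -198 - 86992 = -87190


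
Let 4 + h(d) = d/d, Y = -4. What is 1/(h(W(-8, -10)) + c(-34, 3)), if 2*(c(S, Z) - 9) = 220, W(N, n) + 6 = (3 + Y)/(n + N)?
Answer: 1/116 ≈ 0.0086207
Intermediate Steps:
W(N, n) = -6 - 1/(N + n) (W(N, n) = -6 + (3 - 4)/(n + N) = -6 - 1/(N + n))
c(S, Z) = 119 (c(S, Z) = 9 + (½)*220 = 9 + 110 = 119)
h(d) = -3 (h(d) = -4 + d/d = -4 + 1 = -3)
1/(h(W(-8, -10)) + c(-34, 3)) = 1/(-3 + 119) = 1/116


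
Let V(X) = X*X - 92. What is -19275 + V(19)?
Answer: -19006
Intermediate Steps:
V(X) = -92 + X**2 (V(X) = X**2 - 92 = -92 + X**2)
-19275 + V(19) = -19275 + (-92 + 19**2) = -19275 + (-92 + 361) = -19275 + 269 = -19006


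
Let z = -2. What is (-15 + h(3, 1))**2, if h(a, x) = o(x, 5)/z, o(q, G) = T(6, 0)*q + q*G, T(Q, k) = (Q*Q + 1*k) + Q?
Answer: 5929/4 ≈ 1482.3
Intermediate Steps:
T(Q, k) = Q + k + Q**2 (T(Q, k) = (Q**2 + k) + Q = (k + Q**2) + Q = Q + k + Q**2)
o(q, G) = 42*q + G*q (o(q, G) = (6 + 0 + 6**2)*q + q*G = (6 + 0 + 36)*q + G*q = 42*q + G*q)
h(a, x) = -47*x/2 (h(a, x) = (x*(42 + 5))/(-2) = (x*47)*(-1/2) = (47*x)*(-1/2) = -47*x/2)
(-15 + h(3, 1))**2 = (-15 - 47/2*1)**2 = (-15 - 47/2)**2 = (-77/2)**2 = 5929/4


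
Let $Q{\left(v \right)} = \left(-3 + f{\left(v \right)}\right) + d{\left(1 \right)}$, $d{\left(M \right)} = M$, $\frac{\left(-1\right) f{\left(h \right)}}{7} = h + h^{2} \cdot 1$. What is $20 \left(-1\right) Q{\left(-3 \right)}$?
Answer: $880$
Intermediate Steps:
$f{\left(h \right)} = - 7 h - 7 h^{2}$ ($f{\left(h \right)} = - 7 \left(h + h^{2} \cdot 1\right) = - 7 \left(h + h^{2}\right) = - 7 h - 7 h^{2}$)
$Q{\left(v \right)} = -2 - 7 v \left(1 + v\right)$ ($Q{\left(v \right)} = \left(-3 - 7 v \left(1 + v\right)\right) + 1 = -2 - 7 v \left(1 + v\right)$)
$20 \left(-1\right) Q{\left(-3 \right)} = 20 \left(-1\right) \left(-2 - - 21 \left(1 - 3\right)\right) = - 20 \left(-2 - \left(-21\right) \left(-2\right)\right) = - 20 \left(-2 - 42\right) = \left(-20\right) \left(-44\right) = 880$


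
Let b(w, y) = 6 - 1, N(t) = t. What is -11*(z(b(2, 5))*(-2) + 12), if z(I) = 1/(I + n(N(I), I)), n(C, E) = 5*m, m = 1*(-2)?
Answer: -682/5 ≈ -136.40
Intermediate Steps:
m = -2
b(w, y) = 5
n(C, E) = -10 (n(C, E) = 5*(-2) = -10)
z(I) = 1/(-10 + I) (z(I) = 1/(I - 10) = 1/(-10 + I))
-11*(z(b(2, 5))*(-2) + 12) = -11*(-2/(-10 + 5) + 12) = -11*(-2/(-5) + 12) = -11*(-1/5*(-2) + 12) = -11*(2/5 + 12) = -11*62/5 = -682/5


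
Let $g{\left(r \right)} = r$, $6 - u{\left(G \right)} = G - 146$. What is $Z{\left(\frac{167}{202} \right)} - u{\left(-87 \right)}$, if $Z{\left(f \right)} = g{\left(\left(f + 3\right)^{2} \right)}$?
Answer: $- \frac{9154627}{40804} \approx -224.36$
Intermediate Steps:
$u{\left(G \right)} = 152 - G$ ($u{\left(G \right)} = 6 - \left(G - 146\right) = 6 - \left(-146 + G\right) = 152 - G$)
$Z{\left(f \right)} = \left(3 + f\right)^{2}$ ($Z{\left(f \right)} = \left(f + 3\right)^{2} = \left(3 + f\right)^{2}$)
$Z{\left(\frac{167}{202} \right)} - u{\left(-87 \right)} = \left(3 + \frac{167}{202}\right)^{2} - \left(152 - -87\right) = \left(3 + 167 \cdot \frac{1}{202}\right)^{2} - \left(152 + 87\right) = \left(3 + \frac{167}{202}\right)^{2} - 239 = \left(\frac{773}{202}\right)^{2} - 239 = \frac{597529}{40804} - 239 = - \frac{9154627}{40804}$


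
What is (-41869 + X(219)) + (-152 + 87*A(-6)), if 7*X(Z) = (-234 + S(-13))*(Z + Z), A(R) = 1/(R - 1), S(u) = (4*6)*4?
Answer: -354678/7 ≈ -50668.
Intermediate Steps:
S(u) = 96 (S(u) = 24*4 = 96)
A(R) = 1/(-1 + R)
X(Z) = -276*Z/7 (X(Z) = ((-234 + 96)*(Z + Z))/7 = (-276*Z)/7 = -276*Z/7)
(-41869 + X(219)) + (-152 + 87*A(-6)) = (-41869 - 276/7*219) + (-152 + 87/(-1 - 6)) = (-41869 - 60444/7) + (-152 + 87/(-7)) = -353527/7 + (-152 + 87*(-⅐)) = -353527/7 + (-152 - 87/7) = -353527/7 - 1151/7 = -354678/7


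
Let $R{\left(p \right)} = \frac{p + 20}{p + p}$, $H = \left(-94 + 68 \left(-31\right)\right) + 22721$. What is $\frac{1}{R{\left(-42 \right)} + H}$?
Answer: $\frac{42}{861809} \approx 4.8735 \cdot 10^{-5}$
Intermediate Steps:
$H = 20519$ ($H = \left(-94 - 2108\right) + 22721 = -2202 + 22721 = 20519$)
$R{\left(p \right)} = \frac{20 + p}{2 p}$
$\frac{1}{R{\left(-42 \right)} + H} = \frac{1}{\frac{20 - 42}{2 \left(-42\right)} + 20519} = \frac{1}{\frac{1}{2} \left(- \frac{1}{42}\right) \left(-22\right) + 20519} = \frac{1}{\frac{11}{42} + 20519} = \frac{1}{\frac{861809}{42}} = \frac{42}{861809}$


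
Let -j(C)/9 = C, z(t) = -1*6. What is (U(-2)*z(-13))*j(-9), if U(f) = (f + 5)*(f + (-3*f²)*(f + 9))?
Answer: 125388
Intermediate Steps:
z(t) = -6
j(C) = -9*C
U(f) = (5 + f)*(f - 3*f²*(9 + f)) (U(f) = (5 + f)*(f + (-3*f²)*(9 + f)) = (5 + f)*(f - 3*f²*(9 + f)))
(U(-2)*z(-13))*j(-9) = (-2*(5 - 134*(-2) - 42*(-2)² - 3*(-2)³)*(-6))*(-9*(-9)) = (-2*(5 + 268 - 42*4 - 3*(-8))*(-6))*81 = (-2*(5 + 268 - 168 + 24)*(-6))*81 = (-2*129*(-6))*81 = -258*(-6)*81 = 1548*81 = 125388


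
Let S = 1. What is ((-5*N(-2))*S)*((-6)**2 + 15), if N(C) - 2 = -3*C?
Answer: -2040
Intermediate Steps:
N(C) = 2 - 3*C
((-5*N(-2))*S)*((-6)**2 + 15) = (-5*(2 - 3*(-2))*1)*((-6)**2 + 15) = (-5*(2 + 6)*1)*(36 + 15) = (-5*8*1)*51 = -40*1*51 = -40*51 = -2040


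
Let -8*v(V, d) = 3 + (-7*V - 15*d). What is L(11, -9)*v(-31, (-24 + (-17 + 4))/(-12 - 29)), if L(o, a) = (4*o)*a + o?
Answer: 3259025/328 ≈ 9936.0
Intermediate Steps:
v(V, d) = -3/8 + 7*V/8 + 15*d/8 (v(V, d) = -(3 + (-7*V - 15*d))/8 = -(3 + (-15*d - 7*V))/8 = -(3 - 15*d - 7*V)/8 = -3/8 + 7*V/8 + 15*d/8)
L(o, a) = o + 4*a*o (L(o, a) = 4*a*o + o = o + 4*a*o)
L(11, -9)*v(-31, (-24 + (-17 + 4))/(-12 - 29)) = (11*(1 + 4*(-9)))*(-3/8 + (7/8)*(-31) + 15*((-24 + (-17 + 4))/(-12 - 29))/8) = (11*(1 - 36))*(-3/8 - 217/8 + 15*((-24 - 13)/(-41))/8) = (11*(-35))*(-3/8 - 217/8 + 15*(-37*(-1/41))/8) = -385*(-3/8 - 217/8 + (15/8)*(37/41)) = -385*(-3/8 - 217/8 + 555/328) = -385*(-8465/328) = 3259025/328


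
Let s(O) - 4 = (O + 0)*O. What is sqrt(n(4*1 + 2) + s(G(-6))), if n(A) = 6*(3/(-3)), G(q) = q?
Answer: sqrt(34) ≈ 5.8309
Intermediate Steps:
s(O) = 4 + O**2 (s(O) = 4 + (O + 0)*O = 4 + O*O = 4 + O**2)
n(A) = -6 (n(A) = 6*(3*(-1/3)) = 6*(-1) = -6)
sqrt(n(4*1 + 2) + s(G(-6))) = sqrt(-6 + (4 + (-6)**2)) = sqrt(-6 + (4 + 36)) = sqrt(-6 + 40) = sqrt(34)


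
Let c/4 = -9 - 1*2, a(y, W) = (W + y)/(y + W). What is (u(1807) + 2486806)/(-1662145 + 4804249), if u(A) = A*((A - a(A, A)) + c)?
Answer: 1417685/785526 ≈ 1.8048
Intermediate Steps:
a(y, W) = 1 (a(y, W) = (W + y)/(W + y) = 1)
c = -44 (c = 4*(-9 - 1*2) = 4*(-9 - 2) = 4*(-11) = -44)
u(A) = A*(-45 + A) (u(A) = A*((A - 1*1) - 44) = A*((A - 1) - 44) = A*((-1 + A) - 44) = A*(-45 + A))
(u(1807) + 2486806)/(-1662145 + 4804249) = (1807*(-45 + 1807) + 2486806)/(-1662145 + 4804249) = (1807*1762 + 2486806)/3142104 = (3183934 + 2486806)*(1/3142104) = 5670740*(1/3142104) = 1417685/785526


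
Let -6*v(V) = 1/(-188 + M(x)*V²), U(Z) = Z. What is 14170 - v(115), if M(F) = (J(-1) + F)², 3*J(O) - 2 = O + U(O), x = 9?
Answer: 91059565741/6426222 ≈ 14170.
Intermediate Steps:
J(O) = ⅔ + 2*O/3 (J(O) = ⅔ + (O + O)/3 = ⅔ + (2*O)/3 = ⅔ + 2*O/3)
M(F) = F² (M(F) = ((⅔ + (⅔)*(-1)) + F)² = ((⅔ - ⅔) + F)² = (0 + F)² = F²)
v(V) = -1/(6*(-188 + 81*V²)) (v(V) = -1/(6*(-188 + 9²*V²)) = -1/(6*(-188 + 81*V²)))
14170 - v(115) = 14170 - (-1)/(-1128 + 486*115²) = 14170 - (-1)/(-1128 + 486*13225) = 14170 - (-1)/(-1128 + 6427350) = 14170 - (-1)/6426222 = 14170 - 1*(-1/6426222) = 14170 + 1/6426222 = 91059565741/6426222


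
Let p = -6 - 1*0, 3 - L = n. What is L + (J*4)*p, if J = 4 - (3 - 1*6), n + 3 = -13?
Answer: -149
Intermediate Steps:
n = -16 (n = -3 - 13 = -16)
L = 19 (L = 3 - 1*(-16) = 3 + 16 = 19)
p = -6 (p = -6 + 0 = -6)
J = 7 (J = 4 - (3 - 6) = 4 - 1*(-3) = 4 + 3 = 7)
L + (J*4)*p = 19 + (7*4)*(-6) = 19 + 28*(-6) = 19 - 168 = -149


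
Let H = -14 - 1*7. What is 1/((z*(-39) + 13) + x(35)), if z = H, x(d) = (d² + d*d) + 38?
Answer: 1/3320 ≈ 0.00030120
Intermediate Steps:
H = -21 (H = -14 - 7 = -21)
x(d) = 38 + 2*d² (x(d) = (d² + d²) + 38 = 2*d² + 38 = 38 + 2*d²)
z = -21
1/((z*(-39) + 13) + x(35)) = 1/((-21*(-39) + 13) + (38 + 2*35²)) = 1/((819 + 13) + (38 + 2*1225)) = 1/(832 + (38 + 2450)) = 1/(832 + 2488) = 1/3320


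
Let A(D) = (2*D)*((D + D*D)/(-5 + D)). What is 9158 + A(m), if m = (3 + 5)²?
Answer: 1072802/59 ≈ 18183.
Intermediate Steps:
m = 64 (m = 8² = 64)
A(D) = 2*D*(D + D²)/(-5 + D) (A(D) = (2*D)*((D + D²)/(-5 + D)) = 2*D*(D + D²)/(-5 + D))
9158 + A(m) = 9158 + 2*64²*(1 + 64)/(-5 + 64) = 9158 + 2*4096*65/59 = 9158 + 2*4096*(1/59)*65 = 9158 + 532480/59 = 1072802/59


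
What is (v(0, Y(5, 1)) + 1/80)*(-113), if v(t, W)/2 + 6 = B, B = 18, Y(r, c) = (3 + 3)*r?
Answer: -217073/80 ≈ -2713.4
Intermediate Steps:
Y(r, c) = 6*r
v(t, W) = 24 (v(t, W) = -12 + 2*18 = -12 + 36 = 24)
(v(0, Y(5, 1)) + 1/80)*(-113) = (24 + 1/80)*(-113) = (1921/80)*(-113) = -217073/80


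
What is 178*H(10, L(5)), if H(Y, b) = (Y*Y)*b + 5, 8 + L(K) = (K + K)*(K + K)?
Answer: 1638490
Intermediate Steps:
L(K) = -8 + 4*K² (L(K) = -8 + (K + K)*(K + K) = -8 + (2*K)*(2*K) = -8 + 4*K²)
H(Y, b) = 5 + b*Y² (H(Y, b) = Y²*b + 5 = b*Y² + 5 = 5 + b*Y²)
178*H(10, L(5)) = 178*(5 + (-8 + 4*5²)*10²) = 178*(5 + (-8 + 4*25)*100) = 178*(5 + (-8 + 100)*100) = 178*(5 + 92*100) = 178*(5 + 9200) = 178*9205 = 1638490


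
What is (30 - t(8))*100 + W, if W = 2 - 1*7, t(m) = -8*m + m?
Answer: 8595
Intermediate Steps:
t(m) = -7*m
W = -5 (W = 2 - 7 = -5)
(30 - t(8))*100 + W = (30 - (-7)*8)*100 - 5 = (30 - 1*(-56))*100 - 5 = (30 + 56)*100 - 5 = 86*100 - 5 = 8600 - 5 = 8595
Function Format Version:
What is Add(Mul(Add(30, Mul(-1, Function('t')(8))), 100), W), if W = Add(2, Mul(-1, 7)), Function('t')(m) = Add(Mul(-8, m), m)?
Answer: 8595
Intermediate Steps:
Function('t')(m) = Mul(-7, m)
W = -5 (W = Add(2, -7) = -5)
Add(Mul(Add(30, Mul(-1, Function('t')(8))), 100), W) = Add(Mul(Add(30, Mul(-1, Mul(-7, 8))), 100), -5) = Add(Mul(Add(30, Mul(-1, -56)), 100), -5) = Add(Mul(Add(30, 56), 100), -5) = Add(Mul(86, 100), -5) = Add(8600, -5) = 8595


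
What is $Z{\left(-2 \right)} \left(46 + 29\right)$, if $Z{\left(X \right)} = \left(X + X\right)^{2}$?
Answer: $1200$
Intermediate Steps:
$Z{\left(X \right)} = 4 X^{2}$ ($Z{\left(X \right)} = \left(2 X\right)^{2} = 4 X^{2}$)
$Z{\left(-2 \right)} \left(46 + 29\right) = 4 \left(-2\right)^{2} \left(46 + 29\right) = 4 \cdot 4 \cdot 75 = 16 \cdot 75 = 1200$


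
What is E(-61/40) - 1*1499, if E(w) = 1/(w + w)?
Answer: -91459/61 ≈ -1499.3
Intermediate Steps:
E(w) = 1/(2*w)
E(-61/40) - 1*1499 = 1/(2*((-61/40))) - 1*1499 = 1/(2*((-61*1/40))) - 1499 = 1/(2*(-61/40)) - 1499 = (½)*(-40/61) - 1499 = -20/61 - 1499 = -91459/61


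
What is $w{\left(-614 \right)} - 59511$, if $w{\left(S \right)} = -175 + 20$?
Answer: $-59666$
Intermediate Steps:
$w{\left(S \right)} = -155$
$w{\left(-614 \right)} - 59511 = -155 - 59511 = -59666$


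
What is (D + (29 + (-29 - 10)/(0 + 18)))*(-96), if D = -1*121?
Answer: 9040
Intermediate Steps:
D = -121
(D + (29 + (-29 - 10)/(0 + 18)))*(-96) = (-121 + (29 + (-29 - 10)/(0 + 18)))*(-96) = (-121 + (29 - 39/18))*(-96) = (-121 + (29 - 39*1/18))*(-96) = (-121 + (29 - 13/6))*(-96) = (-121 + 161/6)*(-96) = -565/6*(-96) = 9040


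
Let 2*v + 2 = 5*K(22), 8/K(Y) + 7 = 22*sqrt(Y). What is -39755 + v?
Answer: -421373704/10599 + 440*sqrt(22)/10599 ≈ -39756.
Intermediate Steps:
K(Y) = 8/(-7 + 22*sqrt(Y))
v = -1 + 20/(-7 + 22*sqrt(22)) (v = -1 + (5*(8/(-7 + 22*sqrt(22))))/2 = -1 + (40/(-7 + 22*sqrt(22)))/2 = -1 + 20/(-7 + 22*sqrt(22)) ≈ -0.79208)
-39755 + v = -39755 + (-10459/10599 + 440*sqrt(22)/10599) = -421373704/10599 + 440*sqrt(22)/10599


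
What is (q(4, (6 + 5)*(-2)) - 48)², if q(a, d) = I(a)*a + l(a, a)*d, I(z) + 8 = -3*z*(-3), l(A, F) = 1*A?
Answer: 576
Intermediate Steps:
l(A, F) = A
I(z) = -8 + 9*z (I(z) = -8 - 3*z*(-3) = -8 + 9*z)
q(a, d) = a*d + a*(-8 + 9*a) (q(a, d) = (-8 + 9*a)*a + a*d = a*(-8 + 9*a) + a*d = a*d + a*(-8 + 9*a))
(q(4, (6 + 5)*(-2)) - 48)² = (4*(-8 + (6 + 5)*(-2) + 9*4) - 48)² = (4*(-8 + 11*(-2) + 36) - 48)² = (4*(-8 - 22 + 36) - 48)² = (4*6 - 48)² = (24 - 48)² = (-24)² = 576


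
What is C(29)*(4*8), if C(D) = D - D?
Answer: 0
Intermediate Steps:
C(D) = 0
C(29)*(4*8) = 0*(4*8) = 0*32 = 0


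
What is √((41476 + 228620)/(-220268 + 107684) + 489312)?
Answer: √10767493126558/4691 ≈ 699.51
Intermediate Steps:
√((41476 + 228620)/(-220268 + 107684) + 489312) = √(270096/(-112584) + 489312) = √(270096*(-1/112584) + 489312) = √(-11254/4691 + 489312) = √(2295351338/4691) = √10767493126558/4691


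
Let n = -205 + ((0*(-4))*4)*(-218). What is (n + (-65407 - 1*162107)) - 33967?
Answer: -261686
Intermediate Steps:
n = -205 (n = -205 + (0*4)*(-218) = -205 + 0*(-218) = -205 + 0 = -205)
(n + (-65407 - 1*162107)) - 33967 = (-205 + (-65407 - 1*162107)) - 33967 = (-205 + (-65407 - 162107)) - 33967 = (-205 - 227514) - 33967 = -227719 - 33967 = -261686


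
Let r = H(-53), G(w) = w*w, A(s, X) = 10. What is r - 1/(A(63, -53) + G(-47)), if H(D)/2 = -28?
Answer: -124265/2219 ≈ -56.000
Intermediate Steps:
G(w) = w**2
H(D) = -56 (H(D) = 2*(-28) = -56)
r = -56
r - 1/(A(63, -53) + G(-47)) = -56 - 1/(10 + (-47)**2) = -56 - 1/(10 + 2209) = -56 - 1/2219 = -124265/2219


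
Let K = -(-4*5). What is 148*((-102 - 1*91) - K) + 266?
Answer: -31258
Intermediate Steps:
K = 20 (K = -(-20) = -1*(-20) = 20)
148*((-102 - 1*91) - K) + 266 = 148*((-102 - 1*91) - 1*20) + 266 = 148*((-102 - 91) - 20) + 266 = 148*(-193 - 20) + 266 = 148*(-213) + 266 = -31524 + 266 = -31258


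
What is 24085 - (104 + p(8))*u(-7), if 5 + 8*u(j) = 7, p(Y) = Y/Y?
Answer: 96235/4 ≈ 24059.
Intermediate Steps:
p(Y) = 1
u(j) = ¼ (u(j) = -5/8 + (⅛)*7 = -5/8 + 7/8 = ¼)
24085 - (104 + p(8))*u(-7) = 24085 - (104 + 1)/4 = 24085 - 105/4 = 96235/4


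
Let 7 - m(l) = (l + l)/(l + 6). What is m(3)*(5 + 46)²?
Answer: 16473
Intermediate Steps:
m(l) = 7 - 2*l/(6 + l) (m(l) = 7 - (l + l)/(l + 6) = 7 - 2*l/(6 + l))
m(3)*(5 + 46)² = ((42 + 5*3)/(6 + 3))*(5 + 46)² = ((42 + 15)/9)*51² = ((⅑)*57)*2601 = (19/3)*2601 = 16473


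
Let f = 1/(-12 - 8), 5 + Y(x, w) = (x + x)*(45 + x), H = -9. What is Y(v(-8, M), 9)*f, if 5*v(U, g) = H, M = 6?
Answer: 4013/500 ≈ 8.0260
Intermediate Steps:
v(U, g) = -9/5 (v(U, g) = (⅕)*(-9) = -9/5)
Y(x, w) = -5 + 2*x*(45 + x) (Y(x, w) = -5 + (x + x)*(45 + x) = -5 + (2*x)*(45 + x) = -5 + 2*x*(45 + x))
f = -1/20 (f = 1/(-20) = -1/20 ≈ -0.050000)
Y(v(-8, M), 9)*f = (-5 + 2*(-9/5)² + 90*(-9/5))*(-1/20) = (-5 + 2*(81/25) - 162)*(-1/20) = (-5 + 162/25 - 162)*(-1/20) = -4013/25*(-1/20) = 4013/500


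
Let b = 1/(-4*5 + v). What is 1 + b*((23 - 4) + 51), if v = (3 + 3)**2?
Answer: 43/8 ≈ 5.3750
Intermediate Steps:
v = 36 (v = 6**2 = 36)
b = 1/16 (b = 1/(-4*5 + 36) = 1/(-20 + 36) = 1/16 ≈ 0.062500)
1 + b*((23 - 4) + 51) = 1 + ((23 - 4) + 51)/16 = 1 + (19 + 51)/16 = 1 + (1/16)*70 = 1 + 35/8 = 43/8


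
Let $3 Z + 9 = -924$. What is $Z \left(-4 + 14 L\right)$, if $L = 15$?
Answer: $-64066$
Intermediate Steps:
$Z = -311$ ($Z = -3 + \frac{1}{3} \left(-924\right) = -3 - 308 = -311$)
$Z \left(-4 + 14 L\right) = - 311 \left(-4 + 14 \cdot 15\right) = - 311 \left(-4 + 210\right) = \left(-311\right) 206 = -64066$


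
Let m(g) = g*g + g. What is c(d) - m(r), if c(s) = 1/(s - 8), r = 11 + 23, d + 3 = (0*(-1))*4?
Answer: -13091/11 ≈ -1190.1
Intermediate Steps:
d = -3 (d = -3 + (0*(-1))*4 = -3 + 0*4 = -3 + 0 = -3)
r = 34
c(s) = 1/(-8 + s)
m(g) = g + g² (m(g) = g² + g = g + g²)
c(d) - m(r) = 1/(-8 - 3) - 34*(1 + 34) = 1/(-11) - 34*35 = -1/11 - 1*1190 = -1/11 - 1190 = -13091/11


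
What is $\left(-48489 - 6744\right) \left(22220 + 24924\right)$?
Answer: $-2603904552$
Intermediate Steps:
$\left(-48489 - 6744\right) \left(22220 + 24924\right) = \left(-55233\right) 47144 = -2603904552$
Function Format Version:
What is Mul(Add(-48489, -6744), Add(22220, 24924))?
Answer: -2603904552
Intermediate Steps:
Mul(Add(-48489, -6744), Add(22220, 24924)) = Mul(-55233, 47144) = -2603904552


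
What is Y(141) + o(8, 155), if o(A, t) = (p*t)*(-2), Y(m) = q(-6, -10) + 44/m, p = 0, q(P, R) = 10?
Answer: 1454/141 ≈ 10.312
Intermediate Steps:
Y(m) = 10 + 44/m
o(A, t) = 0 (o(A, t) = (0*t)*(-2) = 0*(-2) = 0)
Y(141) + o(8, 155) = (10 + 44/141) + 0 = 1454/141 + 0 = 1454/141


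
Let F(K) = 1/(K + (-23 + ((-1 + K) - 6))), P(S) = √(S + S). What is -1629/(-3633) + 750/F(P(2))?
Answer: -23613957/1211 ≈ -19500.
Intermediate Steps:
P(S) = √2*√S (P(S) = √(2*S) = √2*√S)
F(K) = 1/(-30 + 2*K) (F(K) = 1/(K + (-23 + (-7 + K))) = 1/(K + (-30 + K)) = 1/(-30 + 2*K))
-1629/(-3633) + 750/F(P(2)) = -1629/(-3633) + 750/((1/(2*(-15 + √2*√2)))) = -1629*(-1/3633) + 750/((1/(2*(-15 + 2)))) = 543/1211 + 750/(((½)/(-13))) = 543/1211 + 750/(((½)*(-1/13))) = 543/1211 + 750/(-1/26) = 543/1211 + 750*(-26) = 543/1211 - 19500 = -23613957/1211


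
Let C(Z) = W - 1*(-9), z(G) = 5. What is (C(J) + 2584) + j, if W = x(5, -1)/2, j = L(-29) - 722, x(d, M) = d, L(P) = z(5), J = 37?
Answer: 3757/2 ≈ 1878.5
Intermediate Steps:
L(P) = 5
j = -717 (j = 5 - 722 = -717)
W = 5/2 ≈ 2.5000
C(Z) = 23/2 (C(Z) = 5/2 - 1*(-9) = 5/2 + 9 = 23/2)
(C(J) + 2584) + j = (23/2 + 2584) - 717 = 5191/2 - 717 = 3757/2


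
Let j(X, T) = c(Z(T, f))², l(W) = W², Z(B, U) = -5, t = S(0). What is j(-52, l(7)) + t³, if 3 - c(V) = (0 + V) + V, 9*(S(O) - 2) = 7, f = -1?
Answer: 138826/729 ≈ 190.43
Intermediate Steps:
S(O) = 25/9 (S(O) = 2 + (⅑)*7 = 2 + 7/9 = 25/9)
t = 25/9 ≈ 2.7778
c(V) = 3 - 2*V (c(V) = 3 - ((0 + V) + V) = 3 - (V + V) = 3 - 2*V)
j(X, T) = 169 (j(X, T) = (3 - 2*(-5))² = (3 + 10)² = 13² = 169)
j(-52, l(7)) + t³ = 169 + (25/9)³ = 169 + 15625/729 = 138826/729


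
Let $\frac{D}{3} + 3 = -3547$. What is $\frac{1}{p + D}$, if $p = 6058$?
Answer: $- \frac{1}{4592} \approx -0.00021777$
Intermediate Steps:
$D = -10650$ ($D = -9 + 3 \left(-3547\right) = -9 - 10641 = -10650$)
$\frac{1}{p + D} = \frac{1}{6058 - 10650} = \frac{1}{-4592} = - \frac{1}{4592}$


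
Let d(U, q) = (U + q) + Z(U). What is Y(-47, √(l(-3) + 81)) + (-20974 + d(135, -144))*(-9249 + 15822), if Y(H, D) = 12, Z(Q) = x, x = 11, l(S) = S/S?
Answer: -137848944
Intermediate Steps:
l(S) = 1
Z(Q) = 11
d(U, q) = 11 + U + q (d(U, q) = (U + q) + 11 = 11 + U + q)
Y(-47, √(l(-3) + 81)) + (-20974 + d(135, -144))*(-9249 + 15822) = 12 + (-20974 + (11 + 135 - 144))*(-9249 + 15822) = 12 + (-20974 + 2)*6573 = 12 - 20972*6573 = 12 - 137848956 = -137848944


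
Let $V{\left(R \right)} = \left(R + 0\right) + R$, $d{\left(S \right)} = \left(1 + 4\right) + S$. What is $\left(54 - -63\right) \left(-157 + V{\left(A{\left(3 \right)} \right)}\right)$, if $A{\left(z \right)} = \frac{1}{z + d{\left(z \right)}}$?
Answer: $- \frac{201825}{11} \approx -18348.0$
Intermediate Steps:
$d{\left(S \right)} = 5 + S$
$A{\left(z \right)} = \frac{1}{5 + 2 z}$ ($A{\left(z \right)} = \frac{1}{z + \left(5 + z\right)} = \frac{1}{5 + 2 z}$)
$V{\left(R \right)} = 2 R$ ($V{\left(R \right)} = R + R = 2 R$)
$\left(54 - -63\right) \left(-157 + V{\left(A{\left(3 \right)} \right)}\right) = \left(54 - -63\right) \left(-157 + \frac{2}{5 + 2 \cdot 3}\right) = \left(54 + 63\right) \left(-157 + \frac{2}{5 + 6}\right) = 117 \left(-157 + \frac{2}{11}\right) = 117 \left(- \frac{1725}{11}\right) = - \frac{201825}{11}$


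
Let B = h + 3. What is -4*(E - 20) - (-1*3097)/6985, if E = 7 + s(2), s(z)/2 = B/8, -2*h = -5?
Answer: 655799/13970 ≈ 46.943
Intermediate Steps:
h = 5/2 (h = -1/2*(-5) = 5/2 ≈ 2.5000)
B = 11/2 (B = 5/2 + 3 = 11/2 ≈ 5.5000)
s(z) = 11/8 (s(z) = 2*((11/2)/8) = 2*((11/2)*(1/8)) = 2*(11/16) = 11/8)
E = 67/8 (E = 7 + 11/8 = 67/8 ≈ 8.3750)
-4*(E - 20) - (-1*3097)/6985 = -4*(67/8 - 20) - (-1*3097)/6985 = -4*(-93/8) - (-3097)/6985 = 93/2 - 1*(-3097/6985) = 93/2 + 3097/6985 = 655799/13970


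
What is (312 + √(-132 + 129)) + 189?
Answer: 501 + I*√3 ≈ 501.0 + 1.732*I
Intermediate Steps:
(312 + √(-132 + 129)) + 189 = (312 + √(-3)) + 189 = (312 + I*√3) + 189 = 501 + I*√3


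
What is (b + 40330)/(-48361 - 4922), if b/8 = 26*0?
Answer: -40330/53283 ≈ -0.75690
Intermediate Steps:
b = 0 (b = 8*(26*0) = 8*0 = 0)
(b + 40330)/(-48361 - 4922) = (0 + 40330)/(-48361 - 4922) = 40330/(-53283) = 40330*(-1/53283) = -40330/53283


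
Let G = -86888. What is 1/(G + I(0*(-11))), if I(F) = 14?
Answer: -1/86874 ≈ -1.1511e-5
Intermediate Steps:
1/(G + I(0*(-11))) = 1/(-86888 + 14) = 1/(-86874) = -1/86874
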